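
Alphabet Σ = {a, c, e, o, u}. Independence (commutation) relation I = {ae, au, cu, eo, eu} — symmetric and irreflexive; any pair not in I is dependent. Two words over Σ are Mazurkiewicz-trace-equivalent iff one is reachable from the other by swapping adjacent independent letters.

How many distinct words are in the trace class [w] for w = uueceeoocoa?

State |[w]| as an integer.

53

#0=u has no predecessor
#1=u depends on [0:u]
#2=e has no predecessor
#3=c depends on [2:e]
#4=e depends on [3:c]
#5=e depends on [4:e]
#6=o depends on [1:u, 3:c]
#7=o depends on [6:o]
#8=c depends on [5:e, 7:o]
#9=o depends on [8:c]
#10=a depends on [9:o]
sources: [0:u, 2:e]
N(rest) = Σ N(rest − s) over sources s of rest; N(one piece) = 1:
  size 1 → [10]=1
  size 2 → [9,10]=1
  size 3 → [8,9,10]=1
  size 4 → [5,8,9,10]=1  [7,8,9,10]=1
  size 5 → [4,5,8,9,10]=1  [5,7,8,9,10]=2  [6,7,8,9,10]=1
  size 6 → [1,6,7,8,9,10]=1  [4,5,7,8,9,10]=3  [5,6,7,8,9,10]=3
  size 7 → [0,1,6,7,8,9,10]=1  [1,5,6,7,8,9,10]=4  [4,5,6,7,8,9,10]=6
  size 8 → [0,1,5,6,7,8,9,10]=5  [1,4,5,6,7,8,9,10]=10  [3,4,5,6,7,8,9,10]=6
  size 9 → [0,1,4,5,6,7,8,9,10]=15  [1,3,4,5,6,7,8,9,10]=16  [2,3,4,5,6,7,8,9,10]=6
  first=0(u) contributes 22
  first=2(e) contributes 31
|[w]| = 53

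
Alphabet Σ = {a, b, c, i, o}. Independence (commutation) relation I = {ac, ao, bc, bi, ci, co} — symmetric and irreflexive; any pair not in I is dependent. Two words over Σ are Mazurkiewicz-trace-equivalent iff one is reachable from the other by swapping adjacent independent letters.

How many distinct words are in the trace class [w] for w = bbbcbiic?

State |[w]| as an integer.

piece 0:b — minimal
piece 1:b rests on {0:b}
piece 2:b rests on {1:b}
piece 3:c — minimal
piece 4:b rests on {2:b}
piece 5:i — minimal
piece 6:i rests on {5:i}
piece 7:c rests on {3:c}
minimal pieces: {0:b, 3:c, 5:i}
ways to finish when only these pieces remain (= sum over removing one remaining piece with nothing left below it):
  1 left: {4}→1  {6}→1  {7}→1
  2 left: {2,4}→1  {3,7}→1  {4,6}→2  {4,7}→2  {5,6}→1  {6,7}→2
  3 left: {1,2,4}→1  {2,4,6}→3  {2,4,7}→3  {3,4,7}→3  {3,6,7}→3  {4,5,6}→3  {4,6,7}→6  {5,6,7}→3
  4 left: {0,1,2,4}→1  {1,2,4,6}→4  {1,2,4,7}→4  {2,3,4,7}→6  {2,4,5,6}→6  {2,4,6,7}→12  {3,4,6,7}→12  {3,5,6,7}→6  {4,5,6,7}→12
  5 left: {0,1,2,4,6}→5  {0,1,2,4,7}→5  {1,2,3,4,7}→10  {1,2,4,5,6}→10  {1,2,4,6,7}→20  {2,3,4,6,7}→30  {2,4,5,6,7}→30  {3,4,5,6,7}→30
  6 left: {0,1,2,3,4,7}→15  {0,1,2,4,5,6}→15  {0,1,2,4,6,7}→30  {1,2,3,4,6,7}→60  {1,2,4,5,6,7}→60  {2,3,4,5,6,7}→90
  placing 0:b first → 210 extensions
  placing 3:c first → 105 extensions
  placing 5:i first → 105 extensions
total linear extensions = 420

420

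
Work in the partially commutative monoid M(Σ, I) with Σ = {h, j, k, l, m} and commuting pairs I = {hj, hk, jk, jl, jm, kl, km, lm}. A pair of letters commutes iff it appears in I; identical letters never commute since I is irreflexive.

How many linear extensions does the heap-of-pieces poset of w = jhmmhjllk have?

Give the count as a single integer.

piece 0:j — minimal
piece 1:h — minimal
piece 2:m rests on {1:h}
piece 3:m rests on {2:m}
piece 4:h rests on {3:m}
piece 5:j rests on {0:j}
piece 6:l rests on {4:h}
piece 7:l rests on {6:l}
piece 8:k — minimal
minimal pieces: {0:j, 1:h, 8:k}
ways to finish when only these pieces remain (= sum over removing one remaining piece with nothing left below it):
  1 left: {5}→1  {7}→1  {8}→1
  2 left: {0,5}→1  {5,7}→2  {5,8}→2  {6,7}→1  {7,8}→2
  3 left: {0,5,7}→3  {0,5,8}→3  {4,6,7}→1  {5,6,7}→3  {5,7,8}→6  {6,7,8}→3
  4 left: {0,5,6,7}→6  {0,5,7,8}→12  {3,4,6,7}→1  {4,5,6,7}→4  {4,6,7,8}→4  {5,6,7,8}→12
  5 left: {0,4,5,6,7}→10  {0,5,6,7,8}→30  {2,3,4,6,7}→1  {3,4,5,6,7}→5  {3,4,6,7,8}→5  {4,5,6,7,8}→20
  6 left: {0,3,4,5,6,7}→15  {0,4,5,6,7,8}→60  {1,2,3,4,6,7}→1  {2,3,4,5,6,7}→6  {2,3,4,6,7,8}→6  {3,4,5,6,7,8}→30
  7 left: {0,2,3,4,5,6,7}→21  {0,3,4,5,6,7,8}→105  {1,2,3,4,5,6,7}→7  {1,2,3,4,6,7,8}→7  {2,3,4,5,6,7,8}→42
  placing 0:j first → 56 extensions
  placing 1:h first → 168 extensions
  placing 8:k first → 28 extensions
total linear extensions = 252

252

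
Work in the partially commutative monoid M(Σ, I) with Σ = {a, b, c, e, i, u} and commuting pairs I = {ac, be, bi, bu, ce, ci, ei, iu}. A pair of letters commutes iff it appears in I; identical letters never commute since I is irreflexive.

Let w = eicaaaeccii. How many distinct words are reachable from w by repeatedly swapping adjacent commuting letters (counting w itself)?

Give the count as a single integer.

drop 0:e onto floor
drop 1:i onto floor
drop 2:c onto floor
drop 3:a onto {0:e, 1:i}
drop 4:a onto {3:a}
drop 5:a onto {4:a}
drop 6:e onto {5:a}
drop 7:c onto {2:c}
drop 8:c onto {7:c}
drop 9:i onto {5:a}
drop 10:i onto {9:i}
ground layer = {0:e, 1:i, 2:c}
drop-orders for the pieces not yet dropped (sum over which currently-grounded one goes next):
  1 to go: {6} 1  {8} 1  {10} 1
  2 to go: {6,8} 2  {6,10} 2  {7,8} 1  {8,10} 2  {9,10} 1
  3 to go: {2,7,8} 1  {6,7,8} 3  {6,8,10} 6  {6,9,10} 3  {7,8,10} 3  {8,9,10} 3
  4 to go: {2,6,7,8} 4  {2,7,8,10} 4  {5,6,9,10} 3  {6,7,8,10} 12  {6,8,9,10} 12  {7,8,9,10} 6
  5 to go: {2,6,7,8,10} 20  {2,7,8,9,10} 10  {4,5,6,9,10} 3  {5,6,8,9,10} 15  {6,7,8,9,10} 30
  6 to go: {2,6,7,8,9,10} 60  {3,4,5,6,9,10} 3  {4,5,6,8,9,10} 18  {5,6,7,8,9,10} 45
  7 to go: {0,3,4,5,6,9,10} 3  {1,3,4,5,6,9,10} 3  {2,5,6,7,8,9,10} 105  {3,4,5,6,8,9,10} 21  {4,5,6,7,8,9,10} 63
  8 to go: {0,1,3,4,5,6,9,10} 6  {0,3,4,5,6,8,9,10} 24  {1,3,4,5,6,8,9,10} 24  {2,4,5,6,7,8,9,10} 168  {3,4,5,6,7,8,9,10} 84
  9 to go: {0,1,3,4,5,6,8,9,10} 54  {0,3,4,5,6,7,8,9,10} 108  {1,3,4,5,6,7,8,9,10} 108  {2,3,4,5,6,7,8,9,10} 252
  if 0:e drops first: 360 orders
  if 1:i drops first: 360 orders
  if 2:c drops first: 270 orders
heap linearizations: 990

990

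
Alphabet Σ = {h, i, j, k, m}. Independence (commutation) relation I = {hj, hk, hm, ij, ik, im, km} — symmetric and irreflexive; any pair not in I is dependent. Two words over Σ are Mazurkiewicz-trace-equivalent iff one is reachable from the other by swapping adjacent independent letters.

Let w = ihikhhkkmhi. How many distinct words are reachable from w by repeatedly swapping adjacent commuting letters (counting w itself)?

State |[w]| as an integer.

1320

#0=i has no predecessor
#1=h depends on [0:i]
#2=i depends on [1:h]
#3=k has no predecessor
#4=h depends on [2:i]
#5=h depends on [4:h]
#6=k depends on [3:k]
#7=k depends on [6:k]
#8=m has no predecessor
#9=h depends on [5:h]
#10=i depends on [9:h]
sources: [0:i, 3:k, 8:m]
N(rest) = Σ N(rest − s) over sources s of rest; N(one piece) = 1:
  size 1 → [7]=1  [8]=1  [10]=1
  size 2 → [6,7]=1  [7,8]=2  [7,10]=2  [8,10]=2  [9,10]=1
  size 3 → [3,6,7]=1  [5,9,10]=1  [6,7,8]=3  [6,7,10]=3  [7,8,10]=6  [7,9,10]=3  [8,9,10]=3
  size 4 → [3,6,7,8]=4  [3,6,7,10]=4  [4,5,9,10]=1  [5,7,9,10]=4  [5,8,9,10]=4  [6,7,8,10]=12  [6,7,9,10]=6  [7,8,9,10]=12
  size 5 → [2,4,5,9,10]=1  [3,6,7,8,10]=20  [3,6,7,9,10]=10  [4,5,7,9,10]=5  [4,5,8,9,10]=5  [5,6,7,9,10]=10  [5,7,8,9,10]=20  [6,7,8,9,10]=30
  size 6 → [1,2,4,5,9,10]=1  [2,4,5,7,9,10]=6  [2,4,5,8,9,10]=6  [3,5,6,7,9,10]=20  [3,6,7,8,9,10]=60  [4,5,6,7,9,10]=15  [4,5,7,8,9,10]=30  [5,6,7,8,9,10]=60
  size 7 → [0,1,2,4,5,9,10]=1  [1,2,4,5,7,9,10]=7  [1,2,4,5,8,9,10]=7  [2,4,5,6,7,9,10]=21  [2,4,5,7,8,9,10]=42  [3,4,5,6,7,9,10]=35  [3,5,6,7,8,9,10]=140  [4,5,6,7,8,9,10]=105
  size 8 → [0,1,2,4,5,7,9,10]=8  [0,1,2,4,5,8,9,10]=8  [1,2,4,5,6,7,9,10]=28  [1,2,4,5,7,8,9,10]=56  [2,3,4,5,6,7,9,10]=56  [2,4,5,6,7,8,9,10]=168  [3,4,5,6,7,8,9,10]=280
  size 9 → [0,1,2,4,5,6,7,9,10]=36  [0,1,2,4,5,7,8,9,10]=72  [1,2,3,4,5,6,7,9,10]=84  [1,2,4,5,6,7,8,9,10]=252  [2,3,4,5,6,7,8,9,10]=504
  first=0(i) contributes 840
  first=3(k) contributes 360
  first=8(m) contributes 120
|[w]| = 1320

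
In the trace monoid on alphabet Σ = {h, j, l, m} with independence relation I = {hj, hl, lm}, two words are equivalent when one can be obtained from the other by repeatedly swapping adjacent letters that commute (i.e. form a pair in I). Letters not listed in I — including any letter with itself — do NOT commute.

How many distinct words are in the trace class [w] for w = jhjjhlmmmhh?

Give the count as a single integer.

#0=j has no predecessor
#1=h has no predecessor
#2=j depends on [0:j]
#3=j depends on [2:j]
#4=h depends on [1:h]
#5=l depends on [3:j]
#6=m depends on [3:j, 4:h]
#7=m depends on [6:m]
#8=m depends on [7:m]
#9=h depends on [8:m]
#10=h depends on [9:h]
sources: [0:j, 1:h]
N(rest) = Σ N(rest − s) over sources s of rest; N(one piece) = 1:
  size 1 → [5]=1  [10]=1
  size 2 → [5,10]=2  [9,10]=1
  size 3 → [5,9,10]=3  [8,9,10]=1
  size 4 → [5,8,9,10]=4  [7,8,9,10]=1
  size 5 → [5,7,8,9,10]=5  [6,7,8,9,10]=1
  size 6 → [4,6,7,8,9,10]=1  [5,6,7,8,9,10]=6
  size 7 → [1,4,6,7,8,9,10]=1  [3,5,6,7,8,9,10]=6  [4,5,6,7,8,9,10]=7
  size 8 → [1,4,5,6,7,8,9,10]=8  [2,3,5,6,7,8,9,10]=6  [3,4,5,6,7,8,9,10]=13
  size 9 → [0,2,3,5,6,7,8,9,10]=6  [1,3,4,5,6,7,8,9,10]=21  [2,3,4,5,6,7,8,9,10]=19
  first=0(j) contributes 40
  first=1(h) contributes 25
|[w]| = 65

65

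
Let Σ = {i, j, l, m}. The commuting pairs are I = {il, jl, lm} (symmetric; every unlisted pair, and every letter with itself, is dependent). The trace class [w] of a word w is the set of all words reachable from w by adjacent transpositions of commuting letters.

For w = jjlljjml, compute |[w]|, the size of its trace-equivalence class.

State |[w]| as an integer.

56

#0=j has no predecessor
#1=j depends on [0:j]
#2=l has no predecessor
#3=l depends on [2:l]
#4=j depends on [1:j]
#5=j depends on [4:j]
#6=m depends on [5:j]
#7=l depends on [3:l]
sources: [0:j, 2:l]
N(rest) = Σ N(rest − s) over sources s of rest; N(one piece) = 1:
  size 1 → [6]=1  [7]=1
  size 2 → [3,7]=1  [5,6]=1  [6,7]=2
  size 3 → [2,3,7]=1  [3,6,7]=3  [4,5,6]=1  [5,6,7]=3
  size 4 → [1,4,5,6]=1  [2,3,6,7]=4  [3,5,6,7]=6  [4,5,6,7]=4
  size 5 → [0,1,4,5,6]=1  [1,4,5,6,7]=5  [2,3,5,6,7]=10  [3,4,5,6,7]=10
  size 6 → [0,1,4,5,6,7]=6  [1,3,4,5,6,7]=15  [2,3,4,5,6,7]=20
  first=0(j) contributes 35
  first=2(l) contributes 21
|[w]| = 56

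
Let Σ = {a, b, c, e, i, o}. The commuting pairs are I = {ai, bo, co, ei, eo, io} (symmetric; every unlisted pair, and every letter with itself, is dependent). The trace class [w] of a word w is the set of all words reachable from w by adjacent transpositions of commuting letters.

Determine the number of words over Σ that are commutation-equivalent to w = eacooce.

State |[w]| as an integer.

drop 0:e onto floor
drop 1:a onto {0:e}
drop 2:c onto {1:a}
drop 3:o onto {1:a}
drop 4:o onto {3:o}
drop 5:c onto {2:c}
drop 6:e onto {5:c}
ground layer = {0:e}
drop-orders for the pieces not yet dropped (sum over which currently-grounded one goes next):
  1 to go: {4} 1  {6} 1
  2 to go: {3,4} 1  {4,6} 2  {5,6} 1
  3 to go: {2,5,6} 1  {3,4,6} 3  {4,5,6} 3
  4 to go: {2,4,5,6} 4  {3,4,5,6} 6
  5 to go: {2,3,4,5,6} 10
  if 0:e drops first: 10 orders

10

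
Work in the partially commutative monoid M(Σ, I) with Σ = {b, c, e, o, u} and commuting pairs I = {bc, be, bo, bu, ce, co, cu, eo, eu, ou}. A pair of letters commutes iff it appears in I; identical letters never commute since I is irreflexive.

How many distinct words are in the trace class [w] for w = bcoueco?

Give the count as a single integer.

1260

0(b) covers ∅
1(c) covers ∅
2(o) covers ∅
3(u) covers ∅
4(e) covers ∅
5(c) covers 1:c
6(o) covers 2:o
floor of heap: 0:b, 1:c, 2:o, 3:u, 4:e
completions by unplaced set U, small U first (add the entries for U minus each lowest piece of U):
  |U|=1: {0}:1  {3}:1  {4}:1  {5}:1  {6}:1
  |U|=2: {0,3}:2  {0,4}:2  {0,5}:2  {0,6}:2  {1,5}:1  {2,6}:1  {3,4}:2  {3,5}:2  {3,6}:2  {4,5}:2  {4,6}:2  {5,6}:2
  |U|=3: {0,1,5}:3  {0,2,6}:3  {0,3,4}:6  {0,3,5}:6  {0,3,6}:6  {0,4,5}:6  {0,4,6}:6  {0,5,6}:6  {1,3,5}:3  {1,4,5}:3  {1,5,6}:3  {2,3,6}:3  {2,4,6}:3  {2,5,6}:3  {3,4,5}:6  {3,4,6}:6  {3,5,6}:6  {4,5,6}:6
  |U|=4: {0,1,3,5}:12  {0,1,4,5}:12  {0,1,5,6}:12  {0,2,3,6}:12  {0,2,4,6}:12  {0,2,5,6}:12  {0,3,4,5}:24  {0,3,4,6}:24  {0,3,5,6}:24  {0,4,5,6}:24  {1,2,5,6}:6  {1,3,4,5}:12  {1,3,5,6}:12  {1,4,5,6}:12  {2,3,4,6}:12  {2,3,5,6}:12  {2,4,5,6}:12  {3,4,5,6}:24
  |U|=5: {0,1,2,5,6}:30  {0,1,3,4,5}:60  {0,1,3,5,6}:60  {0,1,4,5,6}:60  {0,2,3,4,6}:60  {0,2,3,5,6}:60  {0,2,4,5,6}:60  {0,3,4,5,6}:120  {1,2,3,5,6}:30  {1,2,4,5,6}:30  {1,3,4,5,6}:60  {2,3,4,5,6}:60
  start at 0(b): 180
  start at 1(c): 360
  start at 2(o): 360
  start at 3(u): 180
  start at 4(e): 180
sum over floor = 1260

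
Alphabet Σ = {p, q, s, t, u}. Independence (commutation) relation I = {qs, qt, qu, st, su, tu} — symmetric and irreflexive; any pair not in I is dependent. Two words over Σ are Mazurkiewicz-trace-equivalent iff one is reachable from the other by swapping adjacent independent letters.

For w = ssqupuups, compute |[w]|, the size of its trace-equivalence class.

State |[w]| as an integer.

12

#0=s has no predecessor
#1=s depends on [0:s]
#2=q has no predecessor
#3=u has no predecessor
#4=p depends on [1:s, 2:q, 3:u]
#5=u depends on [4:p]
#6=u depends on [5:u]
#7=p depends on [6:u]
#8=s depends on [7:p]
sources: [0:s, 2:q, 3:u]
N(rest) = Σ N(rest − s) over sources s of rest; N(one piece) = 1:
  size 1 → [8]=1
  size 2 → [7,8]=1
  size 3 → [6,7,8]=1
  size 4 → [5,6,7,8]=1
  size 5 → [4,5,6,7,8]=1
  size 6 → [1,4,5,6,7,8]=1  [2,4,5,6,7,8]=1  [3,4,5,6,7,8]=1
  size 7 → [0,1,4,5,6,7,8]=1  [1,2,4,5,6,7,8]=2  [1,3,4,5,6,7,8]=2  [2,3,4,5,6,7,8]=2
  first=0(s) contributes 6
  first=2(q) contributes 3
  first=3(u) contributes 3
|[w]| = 12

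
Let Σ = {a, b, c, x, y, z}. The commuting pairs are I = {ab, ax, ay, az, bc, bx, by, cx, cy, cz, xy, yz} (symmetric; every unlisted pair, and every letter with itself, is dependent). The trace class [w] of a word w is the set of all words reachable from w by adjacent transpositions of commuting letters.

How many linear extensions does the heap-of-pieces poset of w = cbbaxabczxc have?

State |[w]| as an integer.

1848

#0=c has no predecessor
#1=b has no predecessor
#2=b depends on [1:b]
#3=a depends on [0:c]
#4=x has no predecessor
#5=a depends on [3:a]
#6=b depends on [2:b]
#7=c depends on [5:a]
#8=z depends on [4:x, 6:b]
#9=x depends on [8:z]
#10=c depends on [7:c]
sources: [0:c, 1:b, 4:x]
N(rest) = Σ N(rest − s) over sources s of rest; N(one piece) = 1:
  size 1 → [9]=1  [10]=1
  size 2 → [7,10]=1  [8,9]=1  [9,10]=2
  size 3 → [4,8,9]=1  [5,7,10]=1  [6,8,9]=1  [7,9,10]=3  [8,9,10]=3
  size 4 → [2,6,8,9]=1  [3,5,7,10]=1  [4,6,8,9]=2  [4,8,9,10]=4  [5,7,9,10]=4  [6,8,9,10]=4  [7,8,9,10]=6
  size 5 → [0,3,5,7,10]=1  [1,2,6,8,9]=1  [2,4,6,8,9]=3  [2,6,8,9,10]=5  [3,5,7,9,10]=5  [4,6,8,9,10]=10  [4,7,8,9,10]=10  [5,7,8,9,10]=10  [6,7,8,9,10]=10
  size 6 → [0,3,5,7,9,10]=6  [1,2,4,6,8,9]=4  [1,2,6,8,9,10]=6  [2,4,6,8,9,10]=18  [2,6,7,8,9,10]=15  [3,5,7,8,9,10]=15  [4,5,7,8,9,10]=20  [4,6,7,8,9,10]=30  [5,6,7,8,9,10]=20
  size 7 → [0,3,5,7,8,9,10]=21  [1,2,4,6,8,9,10]=28  [1,2,6,7,8,9,10]=21  [2,4,6,7,8,9,10]=63  [2,5,6,7,8,9,10]=35  [3,4,5,7,8,9,10]=35  [3,5,6,7,8,9,10]=35  [4,5,6,7,8,9,10]=70
  size 8 → [0,3,4,5,7,8,9,10]=56  [0,3,5,6,7,8,9,10]=56  [1,2,4,6,7,8,9,10]=112  [1,2,5,6,7,8,9,10]=56  [2,3,5,6,7,8,9,10]=70  [2,4,5,6,7,8,9,10]=168  [3,4,5,6,7,8,9,10]=140
  size 9 → [0,2,3,5,6,7,8,9,10]=126  [0,3,4,5,6,7,8,9,10]=252  [1,2,3,5,6,7,8,9,10]=126  [1,2,4,5,6,7,8,9,10]=336  [2,3,4,5,6,7,8,9,10]=378
  first=0(c) contributes 840
  first=1(b) contributes 756
  first=4(x) contributes 252
|[w]| = 1848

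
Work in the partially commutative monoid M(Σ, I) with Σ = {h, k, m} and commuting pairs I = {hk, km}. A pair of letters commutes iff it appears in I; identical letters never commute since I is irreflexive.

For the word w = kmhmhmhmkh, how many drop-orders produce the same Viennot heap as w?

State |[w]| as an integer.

45

drop 0:k onto floor
drop 1:m onto floor
drop 2:h onto {1:m}
drop 3:m onto {2:h}
drop 4:h onto {3:m}
drop 5:m onto {4:h}
drop 6:h onto {5:m}
drop 7:m onto {6:h}
drop 8:k onto {0:k}
drop 9:h onto {7:m}
ground layer = {0:k, 1:m}
drop-orders for the pieces not yet dropped (sum over which currently-grounded one goes next):
  1 to go: {8} 1  {9} 1
  2 to go: {0,8} 1  {7,9} 1  {8,9} 2
  3 to go: {0,8,9} 3  {6,7,9} 1  {7,8,9} 3
  4 to go: {0,7,8,9} 6  {5,6,7,9} 1  {6,7,8,9} 4
  5 to go: {0,6,7,8,9} 10  {4,5,6,7,9} 1  {5,6,7,8,9} 5
  6 to go: {0,5,6,7,8,9} 15  {3,4,5,6,7,9} 1  {4,5,6,7,8,9} 6
  7 to go: {0,4,5,6,7,8,9} 21  {2,3,4,5,6,7,9} 1  {3,4,5,6,7,8,9} 7
  8 to go: {0,3,4,5,6,7,8,9} 28  {1,2,3,4,5,6,7,9} 1  {2,3,4,5,6,7,8,9} 8
  if 0:k drops first: 9 orders
  if 1:m drops first: 36 orders
heap linearizations: 45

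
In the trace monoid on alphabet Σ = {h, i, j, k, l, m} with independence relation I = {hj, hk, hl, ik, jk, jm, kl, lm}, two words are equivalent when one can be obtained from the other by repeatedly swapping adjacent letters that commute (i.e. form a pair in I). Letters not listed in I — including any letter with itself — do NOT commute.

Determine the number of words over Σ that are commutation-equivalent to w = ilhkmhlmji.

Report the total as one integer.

0(i) covers ∅
1(l) covers 0:i
2(h) covers 0:i
3(k) covers ∅
4(m) covers 2:h, 3:k
5(h) covers 4:m
6(l) covers 1:l
7(m) covers 5:h
8(j) covers 6:l
9(i) covers 7:m, 8:j
floor of heap: 0:i, 3:k
completions by unplaced set U, small U first (add the entries for U minus each lowest piece of U):
  |U|=1: {9}:1
  |U|=2: {7,9}:1  {8,9}:1
  |U|=3: {5,7,9}:1  {6,8,9}:1  {7,8,9}:2
  |U|=4: {1,6,8,9}:1  {4,5,7,9}:1  {5,7,8,9}:3  {6,7,8,9}:3
  |U|=5: {1,6,7,8,9}:4  {2,4,5,7,9}:1  {3,4,5,7,9}:1  {4,5,7,8,9}:4  {5,6,7,8,9}:6
  |U|=6: {1,5,6,7,8,9}:10  {2,3,4,5,7,9}:2  {2,4,5,7,8,9}:5  {3,4,5,7,8,9}:5  {4,5,6,7,8,9}:10
  |U|=7: {1,4,5,6,7,8,9}:20  {2,3,4,5,7,8,9}:12  {2,4,5,6,7,8,9}:15  {3,4,5,6,7,8,9}:15
  |U|=8: {1,2,4,5,6,7,8,9}:35  {1,3,4,5,6,7,8,9}:35  {2,3,4,5,6,7,8,9}:42
  start at 0(i): 112
  start at 3(k): 35
sum over floor = 147

147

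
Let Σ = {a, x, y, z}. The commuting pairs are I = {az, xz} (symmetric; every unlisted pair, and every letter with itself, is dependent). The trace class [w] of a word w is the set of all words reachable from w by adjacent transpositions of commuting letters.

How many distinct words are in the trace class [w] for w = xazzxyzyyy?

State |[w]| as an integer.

drop 0:x onto floor
drop 1:a onto {0:x}
drop 2:z onto floor
drop 3:z onto {2:z}
drop 4:x onto {1:a}
drop 5:y onto {3:z, 4:x}
drop 6:z onto {5:y}
drop 7:y onto {6:z}
drop 8:y onto {7:y}
drop 9:y onto {8:y}
ground layer = {0:x, 2:z}
drop-orders for the pieces not yet dropped (sum over which currently-grounded one goes next):
  1 to go: {9} 1
  2 to go: {8,9} 1
  3 to go: {7,8,9} 1
  4 to go: {6,7,8,9} 1
  5 to go: {5,6,7,8,9} 1
  6 to go: {3,5,6,7,8,9} 1  {4,5,6,7,8,9} 1
  7 to go: {1,4,5,6,7,8,9} 1  {2,3,5,6,7,8,9} 1  {3,4,5,6,7,8,9} 2
  8 to go: {0,1,4,5,6,7,8,9} 1  {1,3,4,5,6,7,8,9} 3  {2,3,4,5,6,7,8,9} 3
  if 0:x drops first: 6 orders
  if 2:z drops first: 4 orders
heap linearizations: 10

10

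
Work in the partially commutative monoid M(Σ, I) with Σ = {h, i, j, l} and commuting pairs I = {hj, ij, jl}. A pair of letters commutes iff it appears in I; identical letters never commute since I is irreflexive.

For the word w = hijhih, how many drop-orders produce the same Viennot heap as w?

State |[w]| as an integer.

6

0(h) covers ∅
1(i) covers 0:h
2(j) covers ∅
3(h) covers 1:i
4(i) covers 3:h
5(h) covers 4:i
floor of heap: 0:h, 2:j
completions by unplaced set U, small U first (add the entries for U minus each lowest piece of U):
  |U|=1: {2}:1  {5}:1
  |U|=2: {2,5}:2  {4,5}:1
  |U|=3: {2,4,5}:3  {3,4,5}:1
  |U|=4: {1,3,4,5}:1  {2,3,4,5}:4
  start at 0(h): 5
  start at 2(j): 1
sum over floor = 6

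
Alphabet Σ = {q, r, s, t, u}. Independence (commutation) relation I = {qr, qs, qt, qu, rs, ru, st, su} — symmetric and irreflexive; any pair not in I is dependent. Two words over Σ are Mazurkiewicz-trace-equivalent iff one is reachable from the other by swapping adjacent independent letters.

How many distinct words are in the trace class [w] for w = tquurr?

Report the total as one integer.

36

0(t) covers ∅
1(q) covers ∅
2(u) covers 0:t
3(u) covers 2:u
4(r) covers 0:t
5(r) covers 4:r
floor of heap: 0:t, 1:q
completions by unplaced set U, small U first (add the entries for U minus each lowest piece of U):
  |U|=1: {1}:1  {3}:1  {5}:1
  |U|=2: {1,3}:2  {1,5}:2  {2,3}:1  {3,5}:2  {4,5}:1
  |U|=3: {1,2,3}:3  {1,3,5}:6  {1,4,5}:3  {2,3,5}:3  {3,4,5}:3
  |U|=4: {1,2,3,5}:12  {1,3,4,5}:12  {2,3,4,5}:6
  start at 0(t): 30
  start at 1(q): 6
sum over floor = 36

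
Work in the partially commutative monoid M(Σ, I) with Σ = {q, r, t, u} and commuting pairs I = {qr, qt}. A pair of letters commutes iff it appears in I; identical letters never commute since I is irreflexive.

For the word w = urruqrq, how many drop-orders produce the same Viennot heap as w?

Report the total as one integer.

drop 0:u onto floor
drop 1:r onto {0:u}
drop 2:r onto {1:r}
drop 3:u onto {2:r}
drop 4:q onto {3:u}
drop 5:r onto {3:u}
drop 6:q onto {4:q}
ground layer = {0:u}
drop-orders for the pieces not yet dropped (sum over which currently-grounded one goes next):
  1 to go: {5} 1  {6} 1
  2 to go: {4,6} 1  {5,6} 2
  3 to go: {4,5,6} 3
  4 to go: {3,4,5,6} 3
  5 to go: {2,3,4,5,6} 3
  if 0:u drops first: 3 orders

3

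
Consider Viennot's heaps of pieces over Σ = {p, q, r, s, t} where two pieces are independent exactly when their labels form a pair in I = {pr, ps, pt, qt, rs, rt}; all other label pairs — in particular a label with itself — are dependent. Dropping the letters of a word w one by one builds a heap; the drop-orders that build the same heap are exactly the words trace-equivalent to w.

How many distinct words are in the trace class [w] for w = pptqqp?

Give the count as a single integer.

6

drop 0:p onto floor
drop 1:p onto {0:p}
drop 2:t onto floor
drop 3:q onto {1:p}
drop 4:q onto {3:q}
drop 5:p onto {4:q}
ground layer = {0:p, 2:t}
drop-orders for the pieces not yet dropped (sum over which currently-grounded one goes next):
  1 to go: {2} 1  {5} 1
  2 to go: {2,5} 2  {4,5} 1
  3 to go: {2,4,5} 3  {3,4,5} 1
  4 to go: {1,3,4,5} 1  {2,3,4,5} 4
  if 0:p drops first: 5 orders
  if 2:t drops first: 1 orders
heap linearizations: 6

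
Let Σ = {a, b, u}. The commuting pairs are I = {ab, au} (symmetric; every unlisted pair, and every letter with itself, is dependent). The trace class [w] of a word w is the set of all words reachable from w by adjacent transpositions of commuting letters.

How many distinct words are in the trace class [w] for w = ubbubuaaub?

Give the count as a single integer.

#0=u has no predecessor
#1=b depends on [0:u]
#2=b depends on [1:b]
#3=u depends on [2:b]
#4=b depends on [3:u]
#5=u depends on [4:b]
#6=a has no predecessor
#7=a depends on [6:a]
#8=u depends on [5:u]
#9=b depends on [8:u]
sources: [0:u, 6:a]
N(rest) = Σ N(rest − s) over sources s of rest; N(one piece) = 1:
  size 1 → [7]=1  [9]=1
  size 2 → [6,7]=1  [7,9]=2  [8,9]=1
  size 3 → [5,8,9]=1  [6,7,9]=3  [7,8,9]=3
  size 4 → [4,5,8,9]=1  [5,7,8,9]=4  [6,7,8,9]=6
  size 5 → [3,4,5,8,9]=1  [4,5,7,8,9]=5  [5,6,7,8,9]=10
  size 6 → [2,3,4,5,8,9]=1  [3,4,5,7,8,9]=6  [4,5,6,7,8,9]=15
  size 7 → [1,2,3,4,5,8,9]=1  [2,3,4,5,7,8,9]=7  [3,4,5,6,7,8,9]=21
  size 8 → [0,1,2,3,4,5,8,9]=1  [1,2,3,4,5,7,8,9]=8  [2,3,4,5,6,7,8,9]=28
  first=0(u) contributes 36
  first=6(a) contributes 9
|[w]| = 45

45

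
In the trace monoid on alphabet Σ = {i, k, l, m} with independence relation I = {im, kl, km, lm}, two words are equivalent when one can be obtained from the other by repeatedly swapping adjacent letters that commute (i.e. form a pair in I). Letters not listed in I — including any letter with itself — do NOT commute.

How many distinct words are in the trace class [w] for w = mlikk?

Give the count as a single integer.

5

#0=m has no predecessor
#1=l has no predecessor
#2=i depends on [1:l]
#3=k depends on [2:i]
#4=k depends on [3:k]
sources: [0:m, 1:l]
N(rest) = Σ N(rest − s) over sources s of rest; N(one piece) = 1:
  size 1 → [0]=1  [4]=1
  size 2 → [0,4]=2  [3,4]=1
  size 3 → [0,3,4]=3  [2,3,4]=1
  first=0(m) contributes 1
  first=1(l) contributes 4
|[w]| = 5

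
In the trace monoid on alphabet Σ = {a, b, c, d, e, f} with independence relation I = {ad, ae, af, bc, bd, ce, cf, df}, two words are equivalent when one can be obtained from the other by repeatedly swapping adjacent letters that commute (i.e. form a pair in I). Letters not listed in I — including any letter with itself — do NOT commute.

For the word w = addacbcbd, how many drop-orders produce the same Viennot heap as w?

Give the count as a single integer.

81

0(a) covers ∅
1(d) covers ∅
2(d) covers 1:d
3(a) covers 0:a
4(c) covers 2:d, 3:a
5(b) covers 3:a
6(c) covers 4:c
7(b) covers 5:b
8(d) covers 6:c
floor of heap: 0:a, 1:d
completions by unplaced set U, small U first (add the entries for U minus each lowest piece of U):
  |U|=1: {7}:1  {8}:1
  |U|=2: {5,7}:1  {6,8}:1  {7,8}:2
  |U|=3: {4,6,8}:1  {5,7,8}:3  {6,7,8}:3
  |U|=4: {2,4,6,8}:1  {4,6,7,8}:4  {5,6,7,8}:6
  |U|=5: {1,2,4,6,8}:1  {2,4,6,7,8}:5  {4,5,6,7,8}:10
  |U|=6: {1,2,4,6,7,8}:6  {2,4,5,6,7,8}:15  {3,4,5,6,7,8}:10
  |U|=7: {0,3,4,5,6,7,8}:10  {1,2,4,5,6,7,8}:21  {2,3,4,5,6,7,8}:25
  start at 0(a): 46
  start at 1(d): 35
sum over floor = 81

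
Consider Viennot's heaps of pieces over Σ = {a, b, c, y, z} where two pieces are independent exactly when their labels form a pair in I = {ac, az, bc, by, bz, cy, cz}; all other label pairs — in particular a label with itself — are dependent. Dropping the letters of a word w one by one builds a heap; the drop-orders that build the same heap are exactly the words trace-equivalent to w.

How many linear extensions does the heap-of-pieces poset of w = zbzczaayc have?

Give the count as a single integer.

#0=z has no predecessor
#1=b has no predecessor
#2=z depends on [0:z]
#3=c has no predecessor
#4=z depends on [2:z]
#5=a depends on [1:b]
#6=a depends on [5:a]
#7=y depends on [4:z, 6:a]
#8=c depends on [3:c]
sources: [0:z, 1:b, 3:c]
N(rest) = Σ N(rest − s) over sources s of rest; N(one piece) = 1:
  size 1 → [7]=1  [8]=1
  size 2 → [3,8]=1  [4,7]=1  [6,7]=1  [7,8]=2
  size 3 → [2,4,7]=1  [3,7,8]=3  [4,6,7]=2  [4,7,8]=3  [5,6,7]=1  [6,7,8]=3
  size 4 → [0,2,4,7]=1  [1,5,6,7]=1  [2,4,6,7]=3  [2,4,7,8]=4  [3,4,7,8]=6  [3,6,7,8]=6  [4,5,6,7]=3  [4,6,7,8]=8  [5,6,7,8]=4
  size 5 → [0,2,4,6,7]=4  [0,2,4,7,8]=5  [1,4,5,6,7]=4  [1,5,6,7,8]=5  [2,3,4,7,8]=10  [2,4,5,6,7]=6  [2,4,6,7,8]=15  [3,4,6,7,8]=20  [3,5,6,7,8]=10  [4,5,6,7,8]=15
  size 6 → [0,2,3,4,7,8]=15  [0,2,4,5,6,7]=10  [0,2,4,6,7,8]=24  [1,2,4,5,6,7]=10  [1,3,5,6,7,8]=15  [1,4,5,6,7,8]=24  [2,3,4,6,7,8]=45  [2,4,5,6,7,8]=36  [3,4,5,6,7,8]=45
  size 7 → [0,1,2,4,5,6,7]=20  [0,2,3,4,6,7,8]=84  [0,2,4,5,6,7,8]=70  [1,2,4,5,6,7,8]=70  [1,3,4,5,6,7,8]=84  [2,3,4,5,6,7,8]=126
  first=0(z) contributes 280
  first=1(b) contributes 280
  first=3(c) contributes 160
|[w]| = 720

720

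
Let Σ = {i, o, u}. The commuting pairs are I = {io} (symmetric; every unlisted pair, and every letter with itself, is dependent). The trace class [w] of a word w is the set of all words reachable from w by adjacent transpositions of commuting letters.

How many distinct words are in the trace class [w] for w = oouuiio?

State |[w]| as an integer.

0(o) covers ∅
1(o) covers 0:o
2(u) covers 1:o
3(u) covers 2:u
4(i) covers 3:u
5(i) covers 4:i
6(o) covers 3:u
floor of heap: 0:o
completions by unplaced set U, small U first (add the entries for U minus each lowest piece of U):
  |U|=1: {5}:1  {6}:1
  |U|=2: {4,5}:1  {5,6}:2
  |U|=3: {4,5,6}:3
  |U|=4: {3,4,5,6}:3
  |U|=5: {2,3,4,5,6}:3
  start at 0(o): 3

3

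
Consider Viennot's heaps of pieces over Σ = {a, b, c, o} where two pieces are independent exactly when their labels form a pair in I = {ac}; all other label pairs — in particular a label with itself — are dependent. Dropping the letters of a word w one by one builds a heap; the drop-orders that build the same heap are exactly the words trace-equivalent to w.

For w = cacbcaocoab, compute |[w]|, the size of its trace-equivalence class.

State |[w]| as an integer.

0(c) covers ∅
1(a) covers ∅
2(c) covers 0:c
3(b) covers 1:a, 2:c
4(c) covers 3:b
5(a) covers 3:b
6(o) covers 4:c, 5:a
7(c) covers 6:o
8(o) covers 7:c
9(a) covers 8:o
10(b) covers 9:a
floor of heap: 0:c, 1:a
completions by unplaced set U, small U first (add the entries for U minus each lowest piece of U):
  |U|=1: {10}:1
  |U|=2: {9,10}:1
  |U|=3: {8,9,10}:1
  |U|=4: {7,8,9,10}:1
  |U|=5: {6,7,8,9,10}:1
  |U|=6: {4,6,7,8,9,10}:1  {5,6,7,8,9,10}:1
  |U|=7: {4,5,6,7,8,9,10}:2
  |U|=8: {3,4,5,6,7,8,9,10}:2
  |U|=9: {1,3,4,5,6,7,8,9,10}:2  {2,3,4,5,6,7,8,9,10}:2
  start at 0(c): 4
  start at 1(a): 2
sum over floor = 6

6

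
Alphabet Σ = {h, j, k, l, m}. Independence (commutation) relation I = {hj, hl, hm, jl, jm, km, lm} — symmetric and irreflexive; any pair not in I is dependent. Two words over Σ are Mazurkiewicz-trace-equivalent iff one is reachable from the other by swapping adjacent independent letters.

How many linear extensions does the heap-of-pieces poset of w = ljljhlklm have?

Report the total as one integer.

540

0(l) covers ∅
1(j) covers ∅
2(l) covers 0:l
3(j) covers 1:j
4(h) covers ∅
5(l) covers 2:l
6(k) covers 3:j, 4:h, 5:l
7(l) covers 6:k
8(m) covers ∅
floor of heap: 0:l, 1:j, 4:h, 8:m
completions by unplaced set U, small U first (add the entries for U minus each lowest piece of U):
  |U|=1: {7}:1  {8}:1
  |U|=2: {6,7}:1  {7,8}:2
  |U|=3: {3,6,7}:1  {4,6,7}:1  {5,6,7}:1  {6,7,8}:3
  |U|=4: {1,3,6,7}:1  {2,5,6,7}:1  {3,4,6,7}:2  {3,5,6,7}:2  {3,6,7,8}:4  {4,5,6,7}:2  {4,6,7,8}:4  {5,6,7,8}:4
  |U|=5: {0,2,5,6,7}:1  {1,3,4,6,7}:3  {1,3,5,6,7}:3  {1,3,6,7,8}:5  {2,3,5,6,7}:3  {2,4,5,6,7}:3  {2,5,6,7,8}:5  {3,4,5,6,7}:6  {3,4,6,7,8}:10  {3,5,6,7,8}:10  {4,5,6,7,8}:10
  |U|=6: {0,2,3,5,6,7}:4  {0,2,4,5,6,7}:4  {0,2,5,6,7,8}:6  {1,2,3,5,6,7}:6  {1,3,4,5,6,7}:12  {1,3,4,6,7,8}:18  {1,3,5,6,7,8}:18  {2,3,4,5,6,7}:12  {2,3,5,6,7,8}:18  {2,4,5,6,7,8}:18  {3,4,5,6,7,8}:36
  |U|=7: {0,1,2,3,5,6,7}:10  {0,2,3,4,5,6,7}:20  {0,2,3,5,6,7,8}:28  {0,2,4,5,6,7,8}:28  {1,2,3,4,5,6,7}:30  {1,2,3,5,6,7,8}:42  {1,3,4,5,6,7,8}:84  {2,3,4,5,6,7,8}:84
  start at 0(l): 240
  start at 1(j): 160
  start at 4(h): 80
  start at 8(m): 60
sum over floor = 540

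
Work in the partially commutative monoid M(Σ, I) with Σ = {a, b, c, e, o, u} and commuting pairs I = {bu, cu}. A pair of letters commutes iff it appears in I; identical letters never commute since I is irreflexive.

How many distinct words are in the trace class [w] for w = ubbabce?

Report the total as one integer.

drop 0:u onto floor
drop 1:b onto floor
drop 2:b onto {1:b}
drop 3:a onto {0:u, 2:b}
drop 4:b onto {3:a}
drop 5:c onto {4:b}
drop 6:e onto {5:c}
ground layer = {0:u, 1:b}
drop-orders for the pieces not yet dropped (sum over which currently-grounded one goes next):
  1 to go: {6} 1
  2 to go: {5,6} 1
  3 to go: {4,5,6} 1
  4 to go: {3,4,5,6} 1
  5 to go: {0,3,4,5,6} 1  {2,3,4,5,6} 1
  if 0:u drops first: 1 orders
  if 1:b drops first: 2 orders
heap linearizations: 3

3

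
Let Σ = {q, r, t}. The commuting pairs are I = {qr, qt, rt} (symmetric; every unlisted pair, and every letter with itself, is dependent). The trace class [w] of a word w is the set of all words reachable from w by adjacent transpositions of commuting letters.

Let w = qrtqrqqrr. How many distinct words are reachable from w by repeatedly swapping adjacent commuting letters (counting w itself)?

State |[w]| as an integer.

#0=q has no predecessor
#1=r has no predecessor
#2=t has no predecessor
#3=q depends on [0:q]
#4=r depends on [1:r]
#5=q depends on [3:q]
#6=q depends on [5:q]
#7=r depends on [4:r]
#8=r depends on [7:r]
sources: [0:q, 1:r, 2:t]
N(rest) = Σ N(rest − s) over sources s of rest; N(one piece) = 1:
  size 1 → [2]=1  [6]=1  [8]=1
  size 2 → [2,6]=2  [2,8]=2  [5,6]=1  [6,8]=2  [7,8]=1
  size 3 → [2,5,6]=3  [2,6,8]=6  [2,7,8]=3  [3,5,6]=1  [4,7,8]=1  [5,6,8]=3  [6,7,8]=3
  size 4 → [0,3,5,6]=1  [1,4,7,8]=1  [2,3,5,6]=4  [2,4,7,8]=4  [2,5,6,8]=12  [2,6,7,8]=12  [3,5,6,8]=4  [4,6,7,8]=4  [5,6,7,8]=6
  size 5 → [0,2,3,5,6]=5  [0,3,5,6,8]=5  [1,2,4,7,8]=5  [1,4,6,7,8]=5  [2,3,5,6,8]=20  [2,4,6,7,8]=20  [2,5,6,7,8]=30  [3,5,6,7,8]=10  [4,5,6,7,8]=10
  size 6 → [0,2,3,5,6,8]=30  [0,3,5,6,7,8]=15  [1,2,4,6,7,8]=30  [1,4,5,6,7,8]=15  [2,3,5,6,7,8]=60  [2,4,5,6,7,8]=60  [3,4,5,6,7,8]=20
  size 7 → [0,2,3,5,6,7,8]=105  [0,3,4,5,6,7,8]=35  [1,2,4,5,6,7,8]=105  [1,3,4,5,6,7,8]=35  [2,3,4,5,6,7,8]=140
  first=0(q) contributes 280
  first=1(r) contributes 280
  first=2(t) contributes 70
|[w]| = 630

630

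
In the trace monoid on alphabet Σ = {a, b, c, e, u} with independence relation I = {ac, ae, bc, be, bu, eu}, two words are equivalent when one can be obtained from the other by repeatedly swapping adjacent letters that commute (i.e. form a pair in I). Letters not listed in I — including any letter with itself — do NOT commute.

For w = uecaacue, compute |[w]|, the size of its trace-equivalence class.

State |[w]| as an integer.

41

piece 0:u — minimal
piece 1:e — minimal
piece 2:c rests on {0:u, 1:e}
piece 3:a rests on {0:u}
piece 4:a rests on {3:a}
piece 5:c rests on {2:c}
piece 6:u rests on {4:a, 5:c}
piece 7:e rests on {5:c}
minimal pieces: {0:u, 1:e}
ways to finish when only these pieces remain (= sum over removing one remaining piece with nothing left below it):
  1 left: {6}→1  {7}→1
  2 left: {4,6}→1  {6,7}→2
  3 left: {3,4,6}→1  {4,6,7}→3  {5,6,7}→2
  4 left: {2,5,6,7}→2  {3,4,6,7}→4  {4,5,6,7}→5
  5 left: {1,2,5,6,7}→2  {2,4,5,6,7}→7  {3,4,5,6,7}→9
  6 left: {1,2,4,5,6,7}→9  {2,3,4,5,6,7}→16
  placing 0:u first → 25 extensions
  placing 1:e first → 16 extensions
total linear extensions = 41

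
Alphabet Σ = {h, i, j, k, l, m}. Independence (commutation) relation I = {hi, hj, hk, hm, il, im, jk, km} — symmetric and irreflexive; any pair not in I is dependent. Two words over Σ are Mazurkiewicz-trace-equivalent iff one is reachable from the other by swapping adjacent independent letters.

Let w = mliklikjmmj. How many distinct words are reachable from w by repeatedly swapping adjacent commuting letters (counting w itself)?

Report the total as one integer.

30

drop 0:m onto floor
drop 1:l onto {0:m}
drop 2:i onto floor
drop 3:k onto {1:l, 2:i}
drop 4:l onto {3:k}
drop 5:i onto {3:k}
drop 6:k onto {4:l, 5:i}
drop 7:j onto {4:l, 5:i}
drop 8:m onto {7:j}
drop 9:m onto {8:m}
drop 10:j onto {9:m}
ground layer = {0:m, 2:i}
drop-orders for the pieces not yet dropped (sum over which currently-grounded one goes next):
  1 to go: {6} 1  {10} 1
  2 to go: {6,10} 2  {9,10} 1
  3 to go: {6,9,10} 3  {8,9,10} 1
  4 to go: {6,8,9,10} 4  {7,8,9,10} 1
  5 to go: {6,7,8,9,10} 5
  6 to go: {4,6,7,8,9,10} 5  {5,6,7,8,9,10} 5
  7 to go: {4,5,6,7,8,9,10} 10
  8 to go: {3,4,5,6,7,8,9,10} 10
  9 to go: {1,3,4,5,6,7,8,9,10} 10  {2,3,4,5,6,7,8,9,10} 10
  if 0:m drops first: 20 orders
  if 2:i drops first: 10 orders
heap linearizations: 30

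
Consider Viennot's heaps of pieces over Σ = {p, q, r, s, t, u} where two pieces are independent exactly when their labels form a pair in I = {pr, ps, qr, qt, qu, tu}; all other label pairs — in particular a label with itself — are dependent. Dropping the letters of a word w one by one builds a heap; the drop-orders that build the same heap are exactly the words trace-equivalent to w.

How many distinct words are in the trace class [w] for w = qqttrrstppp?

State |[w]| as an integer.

15

0(q) covers ∅
1(q) covers 0:q
2(t) covers ∅
3(t) covers 2:t
4(r) covers 3:t
5(r) covers 4:r
6(s) covers 1:q, 5:r
7(t) covers 6:s
8(p) covers 7:t
9(p) covers 8:p
10(p) covers 9:p
floor of heap: 0:q, 2:t
completions by unplaced set U, small U first (add the entries for U minus each lowest piece of U):
  |U|=1: {10}:1
  |U|=2: {9,10}:1
  |U|=3: {8,9,10}:1
  |U|=4: {7,8,9,10}:1
  |U|=5: {6,7,8,9,10}:1
  |U|=6: {1,6,7,8,9,10}:1  {5,6,7,8,9,10}:1
  |U|=7: {0,1,6,7,8,9,10}:1  {1,5,6,7,8,9,10}:2  {4,5,6,7,8,9,10}:1
  |U|=8: {0,1,5,6,7,8,9,10}:3  {1,4,5,6,7,8,9,10}:3  {3,4,5,6,7,8,9,10}:1
  |U|=9: {0,1,4,5,6,7,8,9,10}:6  {1,3,4,5,6,7,8,9,10}:4  {2,3,4,5,6,7,8,9,10}:1
  start at 0(q): 5
  start at 2(t): 10
sum over floor = 15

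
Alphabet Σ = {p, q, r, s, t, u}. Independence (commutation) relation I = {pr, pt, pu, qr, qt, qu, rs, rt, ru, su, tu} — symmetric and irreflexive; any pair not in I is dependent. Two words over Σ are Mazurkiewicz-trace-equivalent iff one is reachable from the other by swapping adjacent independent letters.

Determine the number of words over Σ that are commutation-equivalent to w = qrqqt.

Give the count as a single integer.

20

#0=q has no predecessor
#1=r has no predecessor
#2=q depends on [0:q]
#3=q depends on [2:q]
#4=t has no predecessor
sources: [0:q, 1:r, 4:t]
N(rest) = Σ N(rest − s) over sources s of rest; N(one piece) = 1:
  size 1 → [1]=1  [3]=1  [4]=1
  size 2 → [1,3]=2  [1,4]=2  [2,3]=1  [3,4]=2
  size 3 → [0,2,3]=1  [1,2,3]=3  [1,3,4]=6  [2,3,4]=3
  first=0(q) contributes 12
  first=1(r) contributes 4
  first=4(t) contributes 4
|[w]| = 20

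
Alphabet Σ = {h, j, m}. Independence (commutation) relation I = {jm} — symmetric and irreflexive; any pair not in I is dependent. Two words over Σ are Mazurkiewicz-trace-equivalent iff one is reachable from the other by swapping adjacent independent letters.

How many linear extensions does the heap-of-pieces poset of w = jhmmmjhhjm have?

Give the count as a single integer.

8

piece 0:j — minimal
piece 1:h rests on {0:j}
piece 2:m rests on {1:h}
piece 3:m rests on {2:m}
piece 4:m rests on {3:m}
piece 5:j rests on {1:h}
piece 6:h rests on {4:m, 5:j}
piece 7:h rests on {6:h}
piece 8:j rests on {7:h}
piece 9:m rests on {7:h}
minimal pieces: {0:j}
ways to finish when only these pieces remain (= sum over removing one remaining piece with nothing left below it):
  1 left: {8}→1  {9}→1
  2 left: {8,9}→2
  3 left: {7,8,9}→2
  4 left: {6,7,8,9}→2
  5 left: {4,6,7,8,9}→2  {5,6,7,8,9}→2
  6 left: {3,4,6,7,8,9}→2  {4,5,6,7,8,9}→4
  7 left: {2,3,4,6,7,8,9}→2  {3,4,5,6,7,8,9}→6
  8 left: {2,3,4,5,6,7,8,9}→8
  placing 0:j first → 8 extensions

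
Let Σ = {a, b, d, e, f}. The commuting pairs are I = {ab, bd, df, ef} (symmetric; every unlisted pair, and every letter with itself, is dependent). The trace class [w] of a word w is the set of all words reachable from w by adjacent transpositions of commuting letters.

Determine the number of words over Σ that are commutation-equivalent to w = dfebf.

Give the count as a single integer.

3

0(d) covers ∅
1(f) covers ∅
2(e) covers 0:d
3(b) covers 1:f, 2:e
4(f) covers 3:b
floor of heap: 0:d, 1:f
completions by unplaced set U, small U first (add the entries for U minus each lowest piece of U):
  |U|=1: {4}:1
  |U|=2: {3,4}:1
  |U|=3: {1,3,4}:1  {2,3,4}:1
  start at 0(d): 2
  start at 1(f): 1
sum over floor = 3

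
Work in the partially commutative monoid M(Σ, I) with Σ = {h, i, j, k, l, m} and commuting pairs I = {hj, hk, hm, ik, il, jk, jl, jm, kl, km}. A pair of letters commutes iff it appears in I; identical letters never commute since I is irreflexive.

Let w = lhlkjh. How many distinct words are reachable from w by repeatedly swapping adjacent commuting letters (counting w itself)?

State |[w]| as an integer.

#0=l has no predecessor
#1=h depends on [0:l]
#2=l depends on [1:h]
#3=k has no predecessor
#4=j has no predecessor
#5=h depends on [2:l]
sources: [0:l, 3:k, 4:j]
N(rest) = Σ N(rest − s) over sources s of rest; N(one piece) = 1:
  size 1 → [3]=1  [4]=1  [5]=1
  size 2 → [2,5]=1  [3,4]=2  [3,5]=2  [4,5]=2
  size 3 → [1,2,5]=1  [2,3,5]=3  [2,4,5]=3  [3,4,5]=6
  size 4 → [0,1,2,5]=1  [1,2,3,5]=4  [1,2,4,5]=4  [2,3,4,5]=12
  first=0(l) contributes 20
  first=3(k) contributes 5
  first=4(j) contributes 5
|[w]| = 30

30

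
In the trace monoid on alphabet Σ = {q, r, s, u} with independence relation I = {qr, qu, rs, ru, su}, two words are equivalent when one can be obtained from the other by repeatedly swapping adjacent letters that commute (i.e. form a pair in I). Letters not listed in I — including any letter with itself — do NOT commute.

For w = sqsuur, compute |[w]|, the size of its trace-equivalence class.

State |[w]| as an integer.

60

0(s) covers ∅
1(q) covers 0:s
2(s) covers 1:q
3(u) covers ∅
4(u) covers 3:u
5(r) covers ∅
floor of heap: 0:s, 3:u, 5:r
completions by unplaced set U, small U first (add the entries for U minus each lowest piece of U):
  |U|=1: {2}:1  {4}:1  {5}:1
  |U|=2: {1,2}:1  {2,4}:2  {2,5}:2  {3,4}:1  {4,5}:2
  |U|=3: {0,1,2}:1  {1,2,4}:3  {1,2,5}:3  {2,3,4}:3  {2,4,5}:6  {3,4,5}:3
  |U|=4: {0,1,2,4}:4  {0,1,2,5}:4  {1,2,3,4}:6  {1,2,4,5}:12  {2,3,4,5}:12
  start at 0(s): 30
  start at 3(u): 20
  start at 5(r): 10
sum over floor = 60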